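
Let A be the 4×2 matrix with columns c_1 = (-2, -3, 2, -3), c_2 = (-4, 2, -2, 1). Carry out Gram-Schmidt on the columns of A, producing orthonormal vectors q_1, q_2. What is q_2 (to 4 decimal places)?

q_1 = c_1/‖c_1‖ = (-2, -3, 2, -3)/5.0990 = (-0.3922, -0.5883, 0.3922, -0.5883).
r_{12} = q_1·c_2 = -0.9806.
u_2 = c_2 + 0.9806·q_1 = (-4.3846, 1.4231, -1.6154, 0.4231).
‖u_2‖ = 4.9029, so q_2 = (-0.8943, 0.2903, -0.3295, 0.0863).

q_2 = (-0.8943, 0.2903, -0.3295, 0.0863)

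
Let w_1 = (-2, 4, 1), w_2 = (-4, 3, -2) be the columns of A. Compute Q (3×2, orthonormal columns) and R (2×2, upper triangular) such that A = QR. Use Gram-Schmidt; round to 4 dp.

Q = [[-0.4364, -0.6205], [0.8729, -0.1163], [0.2182, -0.7756]], R = [[4.5826, 3.9279], [0.0000, 3.6839]]

w_1 = (-2, 4, 1); ‖w_1‖ = 4.5826, so q_1 = (-0.4364, 0.8729, 0.2182).
q_1·w_2 = (-0.4364)·(-4) + 0.8729·3 + 0.2182·(-2) = 3.9279.
u_2 = w_2 − 3.9279·q_1 = (-2.2857, -0.4286, -2.8571).
‖u_2‖ = 3.6839, so q_2 = (-0.6205, -0.1163, -0.7756).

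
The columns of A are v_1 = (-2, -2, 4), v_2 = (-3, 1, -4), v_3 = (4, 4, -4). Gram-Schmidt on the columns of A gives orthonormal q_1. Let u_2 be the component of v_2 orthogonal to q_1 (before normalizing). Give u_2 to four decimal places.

q_1 = v_1/‖v_1‖ = (-2, -2, 4)/4.8990 = (-0.4082, -0.4082, 0.8165).
r_{12} = q_1·v_2 = -2.4495.
u_2 = v_2 + 2.4495·q_1 = (-4.0000, 0.0000, -2.0000).

u_2 = (-4.0000, 0.0000, -2.0000)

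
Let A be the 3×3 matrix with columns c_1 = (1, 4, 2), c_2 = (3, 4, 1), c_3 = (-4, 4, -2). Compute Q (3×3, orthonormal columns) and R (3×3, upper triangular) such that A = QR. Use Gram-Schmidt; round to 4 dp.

Q = [[0.2182, 0.8944, -0.3904], [0.8729, 0.0000, 0.4880], [0.4364, -0.4472, -0.7807]], R = [[4.5826, 4.5826, 1.7457], [0.0000, 2.2361, -2.6833], [0.0000, 0.0000, 5.0747]]

c_1 = (1, 4, 2); ‖c_1‖ = 4.5826, so q_1 = (0.2182, 0.8729, 0.4364).
q_1·c_2 = 0.2182·3 + 0.8729·4 + 0.4364·1 = 4.5826.
u_2 = c_2 − 4.5826·q_1 = (2.0000, 0.0000, -1.0000).
‖u_2‖ = 2.2361, so q_2 = (0.8944, 0.0000, -0.4472).
q_1·c_3 = 0.2182·(-4) + 0.8729·4 + 0.4364·(-2) = 1.7457; q_2·c_3 = 0.8944·(-4) + (0.0000)·4 + (-0.4472)·(-2) = -2.6833.
u_3 = c_3 − 1.7457·q_1 + 2.6833·q_2 = (-1.9810, 2.4762, -3.9619).
‖u_3‖ = 5.0747, so q_3 = (-0.3904, 0.4880, -0.7807).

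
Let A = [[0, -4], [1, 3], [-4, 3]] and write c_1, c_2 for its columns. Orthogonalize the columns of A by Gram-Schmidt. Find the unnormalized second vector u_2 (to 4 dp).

u_2 = (-4.0000, 3.5294, 0.8824)

q_1 = c_1/‖c_1‖ = (0, 1, -4)/4.1231 = (0.0000, 0.2425, -0.9701).
r_{12} = q_1·c_2 = -2.1828.
u_2 = c_2 + 2.1828·q_1 = (-4.0000, 3.5294, 0.8824).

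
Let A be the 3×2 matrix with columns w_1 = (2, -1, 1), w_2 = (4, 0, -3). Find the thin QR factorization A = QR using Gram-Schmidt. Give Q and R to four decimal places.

Q = [[0.8165, 0.5112], [-0.4082, 0.1826], [0.4082, -0.8398]], R = [[2.4495, 2.0412], [0.0000, 4.5644]]

w_1 = (2, -1, 1); ‖w_1‖ = 2.4495, so q_1 = (0.8165, -0.4082, 0.4082).
q_1·w_2 = 0.8165·4 + (-0.4082)·0 + 0.4082·(-3) = 2.0412.
u_2 = w_2 − 2.0412·q_1 = (2.3333, 0.8333, -3.8333).
‖u_2‖ = 4.5644, so q_2 = (0.5112, 0.1826, -0.8398).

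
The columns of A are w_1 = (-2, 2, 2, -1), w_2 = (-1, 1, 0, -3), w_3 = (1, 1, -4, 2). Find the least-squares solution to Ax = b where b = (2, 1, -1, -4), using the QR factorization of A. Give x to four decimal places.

x = (-0.8224, 1.5209, -0.0045)

q_1 = w_1/‖w_1‖ = (-2, 2, 2, -1)/3.6056 = (-0.5547, 0.5547, 0.5547, -0.2774).
r_{12} = q_1·w_2 = 1.9415.
u_2 = w_2 − 1.9415·q_1 = (0.0769, -0.0769, -1.0769, -2.4615).
‖u_2‖ = 2.6890, so q_2 = (0.0286, -0.0286, -0.4005, -0.9154).
r_{13} = q_1·w_3 = -2.7735; r_{23} = q_2·w_3 = -0.2289.
u_3 = w_3 + 2.7735·q_1 + 0.2289·q_2 = (-0.5319, 2.5319, -2.5532, 1.0213).
‖u_3‖ = 3.7756, so q_3 = (-0.1409, 0.6706, -0.6762, 0.2705).
Qᵀb = (0.0000, 4.0907, -0.0169).
Back-substitute: x_3 = -0.0169/3.7756 = -0.0045.
x_2 = (4.0907 + 0.2289·(-0.0045))/2.6890 = 1.5209.
x_1 = (0.0000 − 1.9415·1.5209 + 2.7735·(-0.0045))/3.6056 = -0.8224.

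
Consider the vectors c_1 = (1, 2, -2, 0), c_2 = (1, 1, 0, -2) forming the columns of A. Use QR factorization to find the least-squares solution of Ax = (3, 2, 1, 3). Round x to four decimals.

x = (0.7333, -0.5333)

q_1 = c_1/‖c_1‖ = (1, 2, -2, 0)/3.0000 = (0.3333, 0.6667, -0.6667, 0.0000).
r_{12} = q_1·c_2 = 1.0000.
u_2 = c_2 − 1.0000·q_1 = (0.6667, 0.3333, 0.6667, -2.0000).
‖u_2‖ = 2.2361, so q_2 = (0.2981, 0.1491, 0.2981, -0.8944).
Qᵀb = (1.6667, -1.1926).
Back-substitute: x_2 = -1.1926/2.2361 = -0.5333.
x_1 = (1.6667 − 1.0000·(-0.5333))/3.0000 = 0.7333.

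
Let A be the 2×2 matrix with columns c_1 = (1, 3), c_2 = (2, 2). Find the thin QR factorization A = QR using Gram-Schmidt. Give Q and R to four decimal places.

Q = [[0.3162, 0.9487], [0.9487, -0.3162]], R = [[3.1623, 2.5298], [0.0000, 1.2649]]

e_1 = c_1/‖c_1‖ = (1, 3)/3.1623 = (0.3162, 0.9487).
r_{12} = e_1·c_2 = 2.5298.
u_2 = c_2 − 2.5298·e_1 = (1.2000, -0.4000).
‖u_2‖ = 1.2649, so e_2 = (0.9487, -0.3162).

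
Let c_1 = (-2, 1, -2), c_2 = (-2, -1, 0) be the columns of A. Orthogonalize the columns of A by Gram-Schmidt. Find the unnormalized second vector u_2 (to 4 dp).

c_1 = (-2, 1, -2); ‖c_1‖ = 3.0000, so q_1 = (-0.6667, 0.3333, -0.6667).
q_1·c_2 = (-0.6667)·(-2) + 0.3333·(-1) + (-0.6667)·0 = 1.0000.
u_2 = c_2 − 1.0000·q_1 = (-1.3333, -1.3333, 0.6667).

u_2 = (-1.3333, -1.3333, 0.6667)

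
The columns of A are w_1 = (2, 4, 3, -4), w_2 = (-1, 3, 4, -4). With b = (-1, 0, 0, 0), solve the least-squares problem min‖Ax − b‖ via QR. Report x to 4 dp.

x = (-0.2735, 0.2713)

w_1 = (2, 4, 3, -4); ‖w_1‖ = 6.7082, so q_1 = (0.2981, 0.5963, 0.4472, -0.5963).
q_1·w_2 = 0.2981·(-1) + 0.5963·3 + 0.4472·4 + (-0.5963)·(-4) = 5.6647.
u_2 = w_2 − 5.6647·q_1 = (-2.6889, -0.3778, 1.4667, -0.6222).
‖u_2‖ = 3.1482, so q_2 = (-0.8541, -0.1200, 0.4659, -0.1976).
Qᵀb = (-0.2981, 0.8541).
Back-substitute: x_2 = 0.8541/3.1482 = 0.2713.
x_1 = (-0.2981 − 5.6647·0.2713)/6.7082 = -0.2735.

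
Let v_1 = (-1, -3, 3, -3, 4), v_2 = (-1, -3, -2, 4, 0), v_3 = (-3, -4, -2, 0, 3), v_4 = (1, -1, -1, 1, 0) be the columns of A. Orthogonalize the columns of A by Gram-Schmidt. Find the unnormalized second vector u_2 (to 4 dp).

u_2 = (-1.1818, -3.5455, -1.4545, 3.4545, 0.7273)

q_1 = v_1/‖v_1‖ = (-1, -3, 3, -3, 4)/6.6332 = (-0.1508, -0.4523, 0.4523, -0.4523, 0.6030).
r_{12} = q_1·v_2 = -1.2060.
u_2 = v_2 + 1.2060·q_1 = (-1.1818, -3.5455, -1.4545, 3.4545, 0.7273).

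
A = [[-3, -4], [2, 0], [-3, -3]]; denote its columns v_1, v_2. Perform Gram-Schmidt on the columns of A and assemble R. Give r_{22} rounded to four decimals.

r_{22} = 2.2259

q_1 = v_1/‖v_1‖ = (-3, 2, -3)/4.6904 = (-0.6396, 0.4264, -0.6396).
r_{12} = q_1·v_2 = 4.4772.
u_2 = v_2 − 4.4772·q_1 = (-1.1364, -1.9091, -0.1364).
r_{22} = ‖u_2‖ = 2.2259.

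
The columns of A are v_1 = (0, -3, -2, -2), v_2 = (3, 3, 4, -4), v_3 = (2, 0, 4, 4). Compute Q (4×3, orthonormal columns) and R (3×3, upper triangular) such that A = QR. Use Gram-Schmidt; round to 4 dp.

Q = [[0.0000, 0.4460, 0.4744], [-0.7276, 0.2099, -0.6021], [-0.4851, 0.4373, 0.4995], [-0.4851, -0.7522, 0.4037]], R = [[4.1231, -2.1828, -3.8806], [0.0000, 6.7257, -0.3673], [0.0000, 0.0000, 4.5614]]

q_1 = v_1/‖v_1‖ = (0, -3, -2, -2)/4.1231 = (0.0000, -0.7276, -0.4851, -0.4851).
r_{12} = q_1·v_2 = -2.1828.
u_2 = v_2 + 2.1828·q_1 = (3.0000, 1.4118, 2.9412, -5.0588).
‖u_2‖ = 6.7257, so q_2 = (0.4460, 0.2099, 0.4373, -0.7522).
r_{13} = q_1·v_3 = -3.8806; r_{23} = q_2·v_3 = -0.3673.
u_3 = v_3 + 3.8806·q_1 + 0.3673·q_2 = (2.1638, -2.7464, 2.2783, 1.8414).
‖u_3‖ = 4.5614, so q_3 = (0.4744, -0.6021, 0.4995, 0.4037).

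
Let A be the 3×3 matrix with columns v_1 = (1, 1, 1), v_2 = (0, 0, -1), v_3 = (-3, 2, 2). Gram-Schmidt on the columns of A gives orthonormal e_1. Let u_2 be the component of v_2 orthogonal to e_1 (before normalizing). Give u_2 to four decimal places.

u_2 = (0.3333, 0.3333, -0.6667)

v_1 = (1, 1, 1); ‖v_1‖ = 1.7321, so e_1 = (0.5774, 0.5774, 0.5774).
e_1·v_2 = 0.5774·0 + 0.5774·0 + 0.5774·(-1) = -0.5774.
u_2 = v_2 + 0.5774·e_1 = (0.3333, 0.3333, -0.6667).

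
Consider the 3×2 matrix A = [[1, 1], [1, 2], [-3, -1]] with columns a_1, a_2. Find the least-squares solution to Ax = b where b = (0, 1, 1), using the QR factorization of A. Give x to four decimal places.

x = (-0.6000, 0.7667)

q_1 = a_1/‖a_1‖ = (1, 1, -3)/3.3166 = (0.3015, 0.3015, -0.9045).
r_{12} = q_1·a_2 = 1.8091.
u_2 = a_2 − 1.8091·q_1 = (0.4545, 1.4545, 0.6364).
‖u_2‖ = 1.6514, so q_2 = (0.2752, 0.8808, 0.3853).
Qᵀb = (-0.6030, 1.2661).
Back-substitute: x_2 = 1.2661/1.6514 = 0.7667.
x_1 = (-0.6030 − 1.8091·0.7667)/3.3166 = -0.6000.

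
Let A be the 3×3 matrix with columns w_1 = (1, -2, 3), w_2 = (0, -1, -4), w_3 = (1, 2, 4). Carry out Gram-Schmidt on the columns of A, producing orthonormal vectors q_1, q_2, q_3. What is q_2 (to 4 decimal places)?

w_1 = (1, -2, 3); ‖w_1‖ = 3.7417, so q_1 = (0.2673, -0.5345, 0.8018).
q_1·w_2 = 0.2673·0 + (-0.5345)·(-1) + 0.8018·(-4) = -2.6726.
u_2 = w_2 + 2.6726·q_1 = (0.7143, -2.4286, -1.8571).
‖u_2‖ = 3.1396, so q_2 = (0.2275, -0.7735, -0.5915).

q_2 = (0.2275, -0.7735, -0.5915)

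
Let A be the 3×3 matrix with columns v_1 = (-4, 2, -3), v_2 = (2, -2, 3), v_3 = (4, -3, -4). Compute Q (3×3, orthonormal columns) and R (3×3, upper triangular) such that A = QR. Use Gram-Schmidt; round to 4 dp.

Q = [[-0.7428, -0.6695, 0.0000], [0.3714, -0.4120, -0.8321], [-0.5571, 0.6180, -0.5547]], R = [[5.3852, -3.8996, -1.8570], [0.0000, 1.3391, -3.9142], [0.0000, 0.0000, 4.7150]]

e_1 = v_1/‖v_1‖ = (-4, 2, -3)/5.3852 = (-0.7428, 0.3714, -0.5571).
r_{12} = e_1·v_2 = -3.8996.
u_2 = v_2 + 3.8996·e_1 = (-0.8966, -0.5517, 0.8276).
‖u_2‖ = 1.3391, so e_2 = (-0.6695, -0.4120, 0.6180).
r_{13} = e_1·v_3 = -1.8570; r_{23} = e_2·v_3 = -3.9142.
u_3 = v_3 + 1.8570·e_1 + 3.9142·e_2 = (0.0000, -3.9231, -2.6154).
‖u_3‖ = 4.7150, so e_3 = (0.0000, -0.8321, -0.5547).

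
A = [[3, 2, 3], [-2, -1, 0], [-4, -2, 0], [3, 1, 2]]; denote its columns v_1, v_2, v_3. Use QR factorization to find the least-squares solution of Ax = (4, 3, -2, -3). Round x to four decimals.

q_1 = v_1/‖v_1‖ = (3, -2, -4, 3)/6.1644 = (0.4867, -0.3244, -0.6489, 0.4867).
r_{12} = q_1·v_2 = 3.0822.
u_2 = v_2 − 3.0822·q_1 = (0.5000, 0.0000, 0.0000, -0.5000).
‖u_2‖ = 0.7071, so q_2 = (0.7071, 0.0000, 0.0000, -0.7071).
r_{13} = q_1·v_3 = 2.4333; r_{23} = q_2·v_3 = 0.7071.
u_3 = v_3 − 2.4333·q_1 − 0.7071·q_2 = (1.3158, 0.7895, 1.5789, 1.3158).
‖u_3‖ = 2.5649, so q_3 = (0.5130, 0.3078, 0.6156, 0.5130).
Qᵀb = (0.8111, 4.9497, 0.2052).
Back-substitute: x_3 = 0.2052/2.5649 = 0.0800.
x_2 = (4.9497 − 0.7071·0.0800)/0.7071 = 6.9200.
x_1 = (0.8111 − 3.0822·6.9200 − 2.4333·0.0800)/6.1644 = -3.3600.

x = (-3.3600, 6.9200, 0.0800)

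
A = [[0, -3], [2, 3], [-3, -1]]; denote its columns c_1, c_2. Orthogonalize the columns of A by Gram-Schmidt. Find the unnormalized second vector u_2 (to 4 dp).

u_2 = (-3.0000, 1.6154, 1.0769)

c_1 = (0, 2, -3); ‖c_1‖ = 3.6056, so q_1 = (0.0000, 0.5547, -0.8321).
q_1·c_2 = 0.0000·(-3) + 0.5547·3 + (-0.8321)·(-1) = 2.4962.
u_2 = c_2 − 2.4962·q_1 = (-3.0000, 1.6154, 1.0769).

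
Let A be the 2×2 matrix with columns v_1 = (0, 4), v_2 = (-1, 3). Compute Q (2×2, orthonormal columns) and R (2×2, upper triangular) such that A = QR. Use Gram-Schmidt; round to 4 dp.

e_1 = v_1/‖v_1‖ = (0, 4)/4.0000 = (0.0000, 1.0000).
r_{12} = e_1·v_2 = 3.0000.
u_2 = v_2 − 3.0000·e_1 = (-1.0000, 0.0000).
‖u_2‖ = 1.0000, so e_2 = (-1.0000, 0.0000).

Q = [[0.0000, -1.0000], [1.0000, 0.0000]], R = [[4.0000, 3.0000], [0.0000, 1.0000]]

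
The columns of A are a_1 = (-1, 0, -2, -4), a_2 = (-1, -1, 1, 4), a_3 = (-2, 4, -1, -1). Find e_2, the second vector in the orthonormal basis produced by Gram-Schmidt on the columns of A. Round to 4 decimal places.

a_1 = (-1, 0, -2, -4); ‖a_1‖ = 4.5826, so e_1 = (-0.2182, 0.0000, -0.4364, -0.8729).
e_1·a_2 = (-0.2182)·(-1) + 0.0000·(-1) + (-0.4364)·1 + (-0.8729)·4 = -3.7097.
u_2 = a_2 + 3.7097·e_1 = (-1.8095, -1.0000, -0.6190, 0.7619).
‖u_2‖ = 2.2887, so e_2 = (-0.7906, -0.4369, -0.2705, 0.3329).

e_2 = (-0.7906, -0.4369, -0.2705, 0.3329)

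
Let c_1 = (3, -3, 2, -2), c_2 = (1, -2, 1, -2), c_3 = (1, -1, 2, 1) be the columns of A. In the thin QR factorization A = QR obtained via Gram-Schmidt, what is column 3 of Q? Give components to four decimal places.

q_1 = c_1/‖c_1‖ = (3, -3, 2, -2)/5.0990 = (0.5883, -0.5883, 0.3922, -0.3922).
r_{12} = q_1·c_2 = 2.9417.
u_2 = c_2 − 2.9417·q_1 = (-0.7308, -0.2692, -0.1538, -0.8462).
‖u_2‖ = 1.1602, so q_2 = (-0.6298, -0.2320, -0.1326, -0.7293).
r_{13} = q_1·c_3 = 1.5689; r_{23} = q_2·c_3 = -1.3923.
u_3 = c_3 − 1.5689·q_1 + 1.3923·q_2 = (-0.8000, -0.4000, 1.2000, 0.6000).
‖u_3‖ = 1.6125, so q_3 = (-0.4961, -0.2481, 0.7442, 0.3721).

q_3 = (-0.4961, -0.2481, 0.7442, 0.3721)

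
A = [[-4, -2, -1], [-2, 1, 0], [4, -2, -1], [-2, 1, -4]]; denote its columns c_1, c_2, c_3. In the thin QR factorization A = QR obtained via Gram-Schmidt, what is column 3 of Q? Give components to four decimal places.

c_1 = (-4, -2, 4, -2); ‖c_1‖ = 6.3246, so q_1 = (-0.6325, -0.3162, 0.6325, -0.3162).
q_1·c_2 = (-0.6325)·(-2) + (-0.3162)·1 + 0.6325·(-2) + (-0.3162)·1 = -0.6325.
u_2 = c_2 + 0.6325·q_1 = (-2.4000, 0.8000, -1.6000, 0.8000).
‖u_2‖ = 3.0984, so q_2 = (-0.7746, 0.2582, -0.5164, 0.2582).
q_1·c_3 = (-0.6325)·(-1) + (-0.3162)·0 + 0.6325·(-1) + (-0.3162)·(-4) = 1.2649; q_2·c_3 = (-0.7746)·(-1) + 0.2582·0 + (-0.5164)·(-1) + 0.2582·(-4) = 0.2582.
u_3 = c_3 − 1.2649·q_1 − 0.2582·q_2 = (0.0000, 0.3333, -1.6667, -3.6667).
‖u_3‖ = 4.0415, so q_3 = (0.0000, 0.0825, -0.4124, -0.9073).

q_3 = (0.0000, 0.0825, -0.4124, -0.9073)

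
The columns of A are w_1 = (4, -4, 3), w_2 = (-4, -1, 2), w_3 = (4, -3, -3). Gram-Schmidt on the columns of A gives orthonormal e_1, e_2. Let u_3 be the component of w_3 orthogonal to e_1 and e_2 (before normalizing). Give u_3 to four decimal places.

u_3 = (-0.6061, -2.4242, -2.4242)

e_1 = w_1/‖w_1‖ = (4, -4, 3)/6.4031 = (0.6247, -0.6247, 0.4685).
r_{12} = e_1·w_2 = -0.9370.
u_2 = w_2 + 0.9370·e_1 = (-3.4146, -1.5854, 2.4390).
‖u_2‖ = 4.4857, so e_2 = (-0.7612, -0.3534, 0.5437).
r_{13} = e_1·w_3 = 2.9673; r_{23} = e_2·w_3 = -3.6158.
u_3 = w_3 − 2.9673·e_1 + 3.6158·e_2 = (-0.6061, -2.4242, -2.4242).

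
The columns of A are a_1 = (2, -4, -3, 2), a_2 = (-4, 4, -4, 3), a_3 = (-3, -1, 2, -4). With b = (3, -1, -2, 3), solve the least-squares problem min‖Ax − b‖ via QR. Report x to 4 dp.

a_1 = (2, -4, -3, 2); ‖a_1‖ = 5.7446, so e_1 = (0.3482, -0.6963, -0.5222, 0.3482).
e_1·a_2 = 0.3482·(-4) + (-0.6963)·4 + (-0.5222)·(-4) + 0.3482·3 = -1.0445.
u_2 = a_2 + 1.0445·e_1 = (-3.6364, 3.2727, -4.5455, 3.3636).
‖u_2‖ = 7.4772, so e_2 = (-0.4863, 0.4377, -0.6079, 0.4499).
e_1·a_3 = 0.3482·(-3) + (-0.6963)·(-1) + (-0.5222)·2 + 0.3482·(-4) = -2.7852; e_2·a_3 = (-0.4863)·(-3) + 0.4377·(-1) + (-0.6079)·2 + 0.4499·(-4) = -1.9939.
u_3 = a_3 + 2.7852·e_1 + 1.9939·e_2 = (-3.0000, -2.0667, -0.6667, -2.1333).
‖u_3‖ = 4.2740, so e_3 = (-0.7019, -0.4835, -0.1560, -0.4991).
Qᵀb = (3.8297, 0.6687, -2.8077).
Back-substitute: x_3 = -2.8077/4.2740 = -0.6569.
x_2 = (0.6687 + 1.9939·(-0.6569))/7.4772 = -0.0858.
x_1 = (3.8297 + 1.0445·(-0.0858) + 2.7852·(-0.6569))/5.7446 = 0.3326.

x = (0.3326, -0.0858, -0.6569)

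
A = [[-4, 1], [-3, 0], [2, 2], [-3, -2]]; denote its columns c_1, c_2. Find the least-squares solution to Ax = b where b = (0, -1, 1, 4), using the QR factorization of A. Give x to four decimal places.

x = (-0.0882, -0.6078)

c_1 = (-4, -3, 2, -3); ‖c_1‖ = 6.1644, so e_1 = (-0.6489, -0.4867, 0.3244, -0.4867).
e_1·c_2 = (-0.6489)·1 + (-0.4867)·0 + 0.3244·2 + (-0.4867)·(-2) = 0.9733.
u_2 = c_2 − 0.9733·e_1 = (1.6316, 0.4737, 1.6842, -1.5263).
‖u_2‖ = 2.8377, so e_2 = (0.5750, 0.1669, 0.5935, -0.5379).
Qᵀb = (-1.1355, -1.7249).
Back-substitute: x_2 = -1.7249/2.8377 = -0.6078.
x_1 = (-1.1355 − 0.9733·(-0.6078))/6.1644 = -0.0882.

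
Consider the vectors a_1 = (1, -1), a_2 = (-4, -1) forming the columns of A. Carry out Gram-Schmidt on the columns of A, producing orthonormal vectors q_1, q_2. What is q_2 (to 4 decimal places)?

q_2 = (-0.7071, -0.7071)

a_1 = (1, -1); ‖a_1‖ = 1.4142, so q_1 = (0.7071, -0.7071).
q_1·a_2 = 0.7071·(-4) + (-0.7071)·(-1) = -2.1213.
u_2 = a_2 + 2.1213·q_1 = (-2.5000, -2.5000).
‖u_2‖ = 3.5355, so q_2 = (-0.7071, -0.7071).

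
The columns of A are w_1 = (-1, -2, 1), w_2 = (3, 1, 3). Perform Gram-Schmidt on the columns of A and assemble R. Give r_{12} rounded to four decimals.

r_{12} = -0.8165

e_1 = w_1/‖w_1‖ = (-1, -2, 1)/2.4495 = (-0.4082, -0.8165, 0.4082).
r_{12} = e_1·w_2 = -0.8165.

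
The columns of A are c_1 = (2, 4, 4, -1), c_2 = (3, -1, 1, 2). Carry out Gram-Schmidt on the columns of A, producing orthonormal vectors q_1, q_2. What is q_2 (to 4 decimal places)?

q_1 = c_1/‖c_1‖ = (2, 4, 4, -1)/6.0828 = (0.3288, 0.6576, 0.6576, -0.1644).
r_{12} = q_1·c_2 = 0.6576.
u_2 = c_2 − 0.6576·q_1 = (2.7838, -1.4324, 0.5676, 2.1081).
‖u_2‖ = 3.8167, so q_2 = (0.7294, -0.3753, 0.1487, 0.5523).

q_2 = (0.7294, -0.3753, 0.1487, 0.5523)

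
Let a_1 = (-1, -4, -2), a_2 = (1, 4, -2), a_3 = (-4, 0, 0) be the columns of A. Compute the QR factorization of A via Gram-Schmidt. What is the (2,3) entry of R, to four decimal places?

r_{23} = -0.4234

a_1 = (-1, -4, -2); ‖a_1‖ = 4.5826, so q_1 = (-0.2182, -0.8729, -0.4364).
q_1·a_2 = (-0.2182)·1 + (-0.8729)·4 + (-0.4364)·(-2) = -2.8368.
u_2 = a_2 + 2.8368·q_1 = (0.3810, 1.5238, -3.2381).
‖u_2‖ = 3.5989, so q_2 = (0.1059, 0.4234, -0.8997).
r_{23} = q_2·a_3 = -0.4234.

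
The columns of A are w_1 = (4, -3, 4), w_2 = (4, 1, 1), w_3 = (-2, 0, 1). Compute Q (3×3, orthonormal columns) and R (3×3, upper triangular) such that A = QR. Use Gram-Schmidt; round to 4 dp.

w_1 = (4, -3, 4); ‖w_1‖ = 6.4031, so q_1 = (0.6247, -0.4685, 0.6247).
q_1·w_2 = 0.6247·4 + (-0.4685)·1 + 0.6247·1 = 2.6550.
u_2 = w_2 − 2.6550·q_1 = (2.3415, 2.2439, -0.6585).
‖u_2‖ = 3.3093, so q_2 = (0.7075, 0.6781, -0.1990).
q_1·w_3 = 0.6247·(-2) + (-0.4685)·0 + 0.6247·1 = -0.6247; q_2·w_3 = 0.7075·(-2) + 0.6781·0 + (-0.1990)·1 = -1.6141.
u_3 = w_3 + 0.6247·q_1 + 1.6141·q_2 = (-0.4677, 0.8018, 1.0690).
‖u_3‖ = 1.4158, so q_3 = (-0.3304, 0.5663, 0.7551).

Q = [[0.6247, 0.7075, -0.3304], [-0.4685, 0.6781, 0.5663], [0.6247, -0.1990, 0.7551]], R = [[6.4031, 2.6550, -0.6247], [0.0000, 3.3093, -1.6141], [0.0000, 0.0000, 1.4158]]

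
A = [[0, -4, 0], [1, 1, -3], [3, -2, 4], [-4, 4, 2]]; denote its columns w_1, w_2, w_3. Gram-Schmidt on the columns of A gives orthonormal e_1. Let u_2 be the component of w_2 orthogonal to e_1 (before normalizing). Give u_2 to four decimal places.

w_1 = (0, 1, 3, -4); ‖w_1‖ = 5.0990, so e_1 = (0.0000, 0.1961, 0.5883, -0.7845).
e_1·w_2 = 0.0000·(-4) + 0.1961·1 + 0.5883·(-2) + (-0.7845)·4 = -4.1184.
u_2 = w_2 + 4.1184·e_1 = (-4.0000, 1.8077, 0.4231, 0.7692).

u_2 = (-4.0000, 1.8077, 0.4231, 0.7692)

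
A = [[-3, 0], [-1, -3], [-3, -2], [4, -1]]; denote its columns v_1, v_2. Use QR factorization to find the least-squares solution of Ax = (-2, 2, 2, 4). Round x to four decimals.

x = (0.5720, -1.2043)

v_1 = (-3, -1, -3, 4); ‖v_1‖ = 5.9161, so q_1 = (-0.5071, -0.1690, -0.5071, 0.6761).
q_1·v_2 = (-0.5071)·0 + (-0.1690)·(-3) + (-0.5071)·(-2) + 0.6761·(-1) = 0.8452.
u_2 = v_2 − 0.8452·q_1 = (0.4286, -2.8571, -1.5714, -1.5714).
‖u_2‖ = 3.6450, so q_2 = (0.1176, -0.7839, -0.4311, -0.4311).
Qᵀb = (2.3664, -4.3896).
Back-substitute: x_2 = -4.3896/3.6450 = -1.2043.
x_1 = (2.3664 − 0.8452·(-1.2043))/5.9161 = 0.5720.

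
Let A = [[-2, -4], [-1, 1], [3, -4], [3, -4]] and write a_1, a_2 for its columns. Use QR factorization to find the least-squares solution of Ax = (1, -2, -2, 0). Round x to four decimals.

x = (-0.3103, -0.0668)

a_1 = (-2, -1, 3, 3); ‖a_1‖ = 4.7958, so e_1 = (-0.4170, -0.2085, 0.6255, 0.6255).
e_1·a_2 = (-0.4170)·(-4) + (-0.2085)·1 + 0.6255·(-4) + 0.6255·(-4) = -3.5447.
u_2 = a_2 + 3.5447·e_1 = (-5.4783, 0.2609, -1.7826, -1.7826).
‖u_2‖ = 6.0361, so e_2 = (-0.9076, 0.0432, -0.2953, -0.2953).
Qᵀb = (-1.2511, -0.4034).
Back-substitute: x_2 = -0.4034/6.0361 = -0.0668.
x_1 = (-1.2511 + 3.5447·(-0.0668))/4.7958 = -0.3103.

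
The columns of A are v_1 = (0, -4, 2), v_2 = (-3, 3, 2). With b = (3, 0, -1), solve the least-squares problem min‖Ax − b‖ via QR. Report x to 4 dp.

x = (-0.3511, -0.6277)

v_1 = (0, -4, 2); ‖v_1‖ = 4.4721, so q_1 = (0.0000, -0.8944, 0.4472).
q_1·v_2 = 0.0000·(-3) + (-0.8944)·3 + 0.4472·2 = -1.7889.
u_2 = v_2 + 1.7889·q_1 = (-3.0000, 1.4000, 2.8000).
‖u_2‖ = 4.3359, so q_2 = (-0.6919, 0.3229, 0.6458).
Qᵀb = (-0.4472, -2.7215).
Back-substitute: x_2 = -2.7215/4.3359 = -0.6277.
x_1 = (-0.4472 + 1.7889·(-0.6277))/4.4721 = -0.3511.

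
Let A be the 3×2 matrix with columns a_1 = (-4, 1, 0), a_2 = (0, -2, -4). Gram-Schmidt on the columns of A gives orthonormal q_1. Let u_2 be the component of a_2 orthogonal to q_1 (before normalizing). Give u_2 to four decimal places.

q_1 = a_1/‖a_1‖ = (-4, 1, 0)/4.1231 = (-0.9701, 0.2425, 0.0000).
r_{12} = q_1·a_2 = -0.4851.
u_2 = a_2 + 0.4851·q_1 = (-0.4706, -1.8824, -4.0000).

u_2 = (-0.4706, -1.8824, -4.0000)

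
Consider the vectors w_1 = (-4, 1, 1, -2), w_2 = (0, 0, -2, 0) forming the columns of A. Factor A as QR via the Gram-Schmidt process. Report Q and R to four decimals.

w_1 = (-4, 1, 1, -2); ‖w_1‖ = 4.6904, so q_1 = (-0.8528, 0.2132, 0.2132, -0.4264).
q_1·w_2 = (-0.8528)·0 + 0.2132·0 + 0.2132·(-2) + (-0.4264)·0 = -0.4264.
u_2 = w_2 + 0.4264·q_1 = (-0.3636, 0.0909, -1.9091, -0.1818).
‖u_2‖ = 1.9540, so q_2 = (-0.1861, 0.0465, -0.9770, -0.0930).

Q = [[-0.8528, -0.1861], [0.2132, 0.0465], [0.2132, -0.9770], [-0.4264, -0.0930]], R = [[4.6904, -0.4264], [0.0000, 1.9540]]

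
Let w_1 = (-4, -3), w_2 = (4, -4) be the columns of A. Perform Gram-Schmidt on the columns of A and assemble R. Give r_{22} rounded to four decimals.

e_1 = w_1/‖w_1‖ = (-4, -3)/5.0000 = (-0.8000, -0.6000).
r_{12} = e_1·w_2 = -0.8000.
u_2 = w_2 + 0.8000·e_1 = (3.3600, -4.4800).
r_{22} = ‖u_2‖ = 5.6000.

r_{22} = 5.6000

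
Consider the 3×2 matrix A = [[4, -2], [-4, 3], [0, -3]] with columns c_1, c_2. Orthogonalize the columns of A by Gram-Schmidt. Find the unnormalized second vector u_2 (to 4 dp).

c_1 = (4, -4, 0); ‖c_1‖ = 5.6569, so q_1 = (0.7071, -0.7071, 0.0000).
q_1·c_2 = 0.7071·(-2) + (-0.7071)·3 + 0.0000·(-3) = -3.5355.
u_2 = c_2 + 3.5355·q_1 = (0.5000, 0.5000, -3.0000).

u_2 = (0.5000, 0.5000, -3.0000)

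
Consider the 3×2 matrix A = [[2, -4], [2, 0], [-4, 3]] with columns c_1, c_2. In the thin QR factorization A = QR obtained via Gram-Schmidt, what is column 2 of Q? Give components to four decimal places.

q_2 = (-0.8083, 0.5774, -0.1155)

c_1 = (2, 2, -4); ‖c_1‖ = 4.8990, so q_1 = (0.4082, 0.4082, -0.8165).
q_1·c_2 = 0.4082·(-4) + 0.4082·0 + (-0.8165)·3 = -4.0825.
u_2 = c_2 + 4.0825·q_1 = (-2.3333, 1.6667, -0.3333).
‖u_2‖ = 2.8868, so q_2 = (-0.8083, 0.5774, -0.1155).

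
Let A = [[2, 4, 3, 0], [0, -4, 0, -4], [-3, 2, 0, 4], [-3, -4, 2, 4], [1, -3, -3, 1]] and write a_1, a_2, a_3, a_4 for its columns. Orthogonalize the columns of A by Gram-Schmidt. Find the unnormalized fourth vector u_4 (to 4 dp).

a_1 = (2, 0, -3, -3, 1); ‖a_1‖ = 4.7958, so q_1 = (0.4170, 0.0000, -0.6255, -0.6255, 0.2085).
q_1·a_2 = 0.4170·4 + 0.0000·(-4) + (-0.6255)·2 + (-0.6255)·(-4) + 0.2085·(-3) = 2.2937.
u_2 = a_2 − 2.2937·q_1 = (3.0435, -4.0000, 3.4348, -2.5652, -3.4783).
‖u_2‖ = 7.4659, so q_2 = (0.4077, -0.5358, 0.4601, -0.3436, -0.4659).
q_1·a_3 = 0.4170·3 + 0.0000·0 + (-0.6255)·0 + (-0.6255)·2 + 0.2085·(-3) = -0.6255; q_2·a_3 = 0.4077·3 + (-0.5358)·0 + 0.4601·0 + (-0.3436)·2 + (-0.4659)·(-3) = 1.9334.
u_3 = a_3 + 0.6255·q_1 − 1.9334·q_2 = (2.4727, 1.0359, -1.2808, 2.2730, -1.9688).
‖u_3‖ = 4.2274, so q_3 = (0.5849, 0.2450, -0.3030, 0.5377, -0.4657).
q_1·a_4 = 0.4170·0 + 0.0000·(-4) + (-0.6255)·4 + (-0.6255)·4 + 0.2085·1 = -4.7958; q_2·a_4 = 0.4077·0 + (-0.5358)·(-4) + 0.4601·4 + (-0.3436)·4 + (-0.4659)·1 = 2.1431; q_3·a_4 = 0.5849·0 + 0.2450·(-4) + (-0.3030)·4 + 0.5377·4 + (-0.4657)·1 = -0.5071.
u_4 = a_4 + 4.7958·q_1 − 2.1431·q_2 + 0.5071·q_3 = (1.4230, -2.7275, -0.1396, 2.0090, 2.7623).

u_4 = (1.4230, -2.7275, -0.1396, 2.0090, 2.7623)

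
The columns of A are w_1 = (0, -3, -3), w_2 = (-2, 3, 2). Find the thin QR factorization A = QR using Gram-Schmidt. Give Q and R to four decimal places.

w_1 = (0, -3, -3); ‖w_1‖ = 4.2426, so e_1 = (0.0000, -0.7071, -0.7071).
e_1·w_2 = 0.0000·(-2) + (-0.7071)·3 + (-0.7071)·2 = -3.5355.
u_2 = w_2 + 3.5355·e_1 = (-2.0000, 0.5000, -0.5000).
‖u_2‖ = 2.1213, so e_2 = (-0.9428, 0.2357, -0.2357).

Q = [[0.0000, -0.9428], [-0.7071, 0.2357], [-0.7071, -0.2357]], R = [[4.2426, -3.5355], [0.0000, 2.1213]]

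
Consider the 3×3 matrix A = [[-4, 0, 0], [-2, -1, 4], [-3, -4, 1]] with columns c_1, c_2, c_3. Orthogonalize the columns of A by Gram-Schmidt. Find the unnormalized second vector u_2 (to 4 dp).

u_2 = (1.9310, -0.0345, -2.5517)

c_1 = (-4, -2, -3); ‖c_1‖ = 5.3852, so e_1 = (-0.7428, -0.3714, -0.5571).
e_1·c_2 = (-0.7428)·0 + (-0.3714)·(-1) + (-0.5571)·(-4) = 2.5997.
u_2 = c_2 − 2.5997·e_1 = (1.9310, -0.0345, -2.5517).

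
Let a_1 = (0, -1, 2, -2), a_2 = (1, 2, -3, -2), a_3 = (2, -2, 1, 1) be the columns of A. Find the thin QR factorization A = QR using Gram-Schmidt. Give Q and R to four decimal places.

e_1 = a_1/‖a_1‖ = (0, -1, 2, -2)/3.0000 = (0.0000, -0.3333, 0.6667, -0.6667).
r_{12} = e_1·a_2 = -1.3333.
u_2 = a_2 + 1.3333·e_1 = (1.0000, 1.5556, -2.1111, -2.8889).
‖u_2‖ = 4.0277, so e_2 = (0.2483, 0.3862, -0.5242, -0.7173).
r_{13} = e_1·a_3 = 0.6667; r_{23} = e_2·a_3 = -1.5173.
u_3 = a_3 − 0.6667·e_1 + 1.5173·e_2 = (2.3767, -1.1918, -0.2397, 0.3562).
‖u_3‖ = 2.6932, so e_3 = (0.8825, -0.4425, -0.0890, 0.1322).

Q = [[0.0000, 0.2483, 0.8825], [-0.3333, 0.3862, -0.4425], [0.6667, -0.5242, -0.0890], [-0.6667, -0.7173, 0.1322]], R = [[3.0000, -1.3333, 0.6667], [0.0000, 4.0277, -1.5173], [0.0000, 0.0000, 2.6932]]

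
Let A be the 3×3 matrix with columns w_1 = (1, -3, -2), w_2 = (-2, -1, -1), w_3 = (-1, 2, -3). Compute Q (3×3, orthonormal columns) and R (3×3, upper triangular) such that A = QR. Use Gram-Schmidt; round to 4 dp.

Q = [[0.2673, -0.9567, 0.1155], [-0.8018, -0.1543, 0.5774], [-0.5345, -0.2469, -0.8083]], R = [[3.7417, 0.8018, -0.2673], [0.0000, 2.3146, 1.3887], [0.0000, 0.0000, 3.4641]]

w_1 = (1, -3, -2); ‖w_1‖ = 3.7417, so e_1 = (0.2673, -0.8018, -0.5345).
e_1·w_2 = 0.2673·(-2) + (-0.8018)·(-1) + (-0.5345)·(-1) = 0.8018.
u_2 = w_2 − 0.8018·e_1 = (-2.2143, -0.3571, -0.5714).
‖u_2‖ = 2.3146, so e_2 = (-0.9567, -0.1543, -0.2469).
e_1·w_3 = 0.2673·(-1) + (-0.8018)·2 + (-0.5345)·(-3) = -0.2673; e_2·w_3 = (-0.9567)·(-1) + (-0.1543)·2 + (-0.2469)·(-3) = 1.3887.
u_3 = w_3 + 0.2673·e_1 − 1.3887·e_2 = (0.4000, 2.0000, -2.8000).
‖u_3‖ = 3.4641, so e_3 = (0.1155, 0.5774, -0.8083).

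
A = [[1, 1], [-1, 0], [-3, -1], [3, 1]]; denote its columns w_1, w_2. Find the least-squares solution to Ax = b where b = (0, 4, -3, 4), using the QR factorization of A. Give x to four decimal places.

x = (0.1818, 1.9091)

e_1 = w_1/‖w_1‖ = (1, -1, -3, 3)/4.4721 = (0.2236, -0.2236, -0.6708, 0.6708).
r_{12} = e_1·w_2 = 1.5652.
u_2 = w_2 − 1.5652·e_1 = (0.6500, 0.3500, 0.0500, -0.0500).
‖u_2‖ = 0.7416, so e_2 = (0.8765, 0.4719, 0.0674, -0.0674).
Qᵀb = (3.8013, 1.4158).
Back-substitute: x_2 = 1.4158/0.7416 = 1.9091.
x_1 = (3.8013 − 1.5652·1.9091)/4.4721 = 0.1818.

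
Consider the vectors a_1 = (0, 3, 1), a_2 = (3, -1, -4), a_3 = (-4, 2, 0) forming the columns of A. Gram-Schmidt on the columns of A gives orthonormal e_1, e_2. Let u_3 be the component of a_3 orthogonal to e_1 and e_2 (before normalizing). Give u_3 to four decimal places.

a_1 = (0, 3, 1); ‖a_1‖ = 3.1623, so e_1 = (0.0000, 0.9487, 0.3162).
e_1·a_2 = 0.0000·3 + 0.9487·(-1) + 0.3162·(-4) = -2.2136.
u_2 = a_2 + 2.2136·e_1 = (3.0000, 1.1000, -3.3000).
‖u_2‖ = 4.5935, so e_2 = (0.6531, 0.2395, -0.7184).
e_1·a_3 = 0.0000·(-4) + 0.9487·2 + 0.3162·0 = 1.8974; e_2·a_3 = 0.6531·(-4) + 0.2395·2 + (-0.7184)·0 = -2.1335.
u_3 = a_3 − 1.8974·e_1 + 2.1335·e_2 = (-2.6066, 0.7109, -2.1327).

u_3 = (-2.6066, 0.7109, -2.1327)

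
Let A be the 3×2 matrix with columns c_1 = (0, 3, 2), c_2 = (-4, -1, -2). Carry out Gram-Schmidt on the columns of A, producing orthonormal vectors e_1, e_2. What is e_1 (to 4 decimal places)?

c_1 = (0, 3, 2); ‖c_1‖ = 3.6056, so e_1 = (0.0000, 0.8321, 0.5547).

e_1 = (0.0000, 0.8321, 0.5547)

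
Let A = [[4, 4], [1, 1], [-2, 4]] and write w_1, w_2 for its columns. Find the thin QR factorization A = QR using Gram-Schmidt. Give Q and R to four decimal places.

w_1 = (4, 1, -2); ‖w_1‖ = 4.5826, so q_1 = (0.8729, 0.2182, -0.4364).
q_1·w_2 = 0.8729·4 + 0.2182·1 + (-0.4364)·4 = 1.9640.
u_2 = w_2 − 1.9640·q_1 = (2.2857, 0.5714, 4.8571).
‖u_2‖ = 5.3984, so q_2 = (0.4234, 0.1059, 0.8997).

Q = [[0.8729, 0.4234], [0.2182, 0.1059], [-0.4364, 0.8997]], R = [[4.5826, 1.9640], [0.0000, 5.3984]]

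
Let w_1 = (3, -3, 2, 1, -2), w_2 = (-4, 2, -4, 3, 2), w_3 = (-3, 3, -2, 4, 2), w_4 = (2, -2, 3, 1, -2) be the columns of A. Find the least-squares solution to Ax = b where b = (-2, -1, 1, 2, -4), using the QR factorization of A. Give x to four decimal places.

x = (-1.9000, 2.1667, -1.5667, 3.6667)

w_1 = (3, -3, 2, 1, -2); ‖w_1‖ = 5.1962, so q_1 = (0.5774, -0.5774, 0.3849, 0.1925, -0.3849).
q_1·w_2 = 0.5774·(-4) + (-0.5774)·2 + 0.3849·(-4) + 0.1925·3 + (-0.3849)·2 = -5.1962.
u_2 = w_2 + 5.1962·q_1 = (-1.0000, -1.0000, -2.0000, 4.0000, 0.0000).
‖u_2‖ = 4.6904, so q_2 = (-0.2132, -0.2132, -0.4264, 0.8528, 0.0000).
q_1·w_3 = 0.5774·(-3) + (-0.5774)·3 + 0.3849·(-2) + 0.1925·4 + (-0.3849)·2 = -4.2339; q_2·w_3 = (-0.2132)·(-3) + (-0.2132)·3 + (-0.4264)·(-2) + 0.8528·4 + 0.0000·2 = 4.2640.
u_3 = w_3 + 4.2339·q_1 − 4.2640·q_2 = (0.3535, 1.4646, 1.4478, 1.1785, 0.3704).
‖u_3‖ = 2.4274, so q_3 = (0.1456, 0.6034, 0.5964, 0.4855, 0.1526).
q_1·w_4 = 0.5774·2 + (-0.5774)·(-2) + 0.3849·3 + 0.1925·1 + (-0.3849)·(-2) = 4.4264; q_2·w_4 = (-0.2132)·2 + (-0.2132)·(-2) + (-0.4264)·3 + 0.8528·1 + 0.0000·(-2) = -0.4264; q_3·w_4 = 0.1456·2 + 0.6034·(-2) + 0.5964·3 + 0.4855·1 + 0.1526·(-2) = 1.0542.
u_4 = w_4 − 4.4264·q_1 + 0.4264·q_2 − 1.0542·q_3 = (-0.8000, -0.1714, 0.4857, 0.0000, -0.4571).
‖u_4‖ = 1.0556, so q_4 = (-0.7579, -0.1624, 0.4601, 0.0000, -0.4331).
Qᵀb = (1.7321, 1.9188, 0.0624, 3.8705).
Back-substitute: x_4 = 3.8705/1.0556 = 3.6667.
x_3 = (0.0624 − 1.0542·3.6667)/2.4274 = -1.5667.
x_2 = (1.9188 − 4.2640·(-1.5667) + 0.4264·3.6667)/4.6904 = 2.1667.
x_1 = (1.7321 + 5.1962·2.1667 + 4.2339·(-1.5667) − 4.4264·3.6667)/5.1962 = -1.9000.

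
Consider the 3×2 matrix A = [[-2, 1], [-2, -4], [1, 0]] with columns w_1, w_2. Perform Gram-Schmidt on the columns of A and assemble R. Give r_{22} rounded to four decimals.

r_{22} = 3.6056

w_1 = (-2, -2, 1); ‖w_1‖ = 3.0000, so e_1 = (-0.6667, -0.6667, 0.3333).
e_1·w_2 = (-0.6667)·1 + (-0.6667)·(-4) + 0.3333·0 = 2.0000.
u_2 = w_2 − 2.0000·e_1 = (2.3333, -2.6667, -0.6667).
r_{22} = ‖u_2‖ = 3.6056.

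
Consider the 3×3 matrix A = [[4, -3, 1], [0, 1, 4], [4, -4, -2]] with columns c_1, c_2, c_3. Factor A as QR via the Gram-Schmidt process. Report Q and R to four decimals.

Q = [[0.7071, 0.4082, -0.5774], [0.0000, 0.8165, 0.5774], [0.7071, -0.4082, 0.5774]], R = [[5.6569, -4.9497, -0.7071], [0.0000, 1.2247, 4.4907], [0.0000, 0.0000, 0.5774]]

c_1 = (4, 0, 4); ‖c_1‖ = 5.6569, so q_1 = (0.7071, 0.0000, 0.7071).
q_1·c_2 = 0.7071·(-3) + 0.0000·1 + 0.7071·(-4) = -4.9497.
u_2 = c_2 + 4.9497·q_1 = (0.5000, 1.0000, -0.5000).
‖u_2‖ = 1.2247, so q_2 = (0.4082, 0.8165, -0.4082).
q_1·c_3 = 0.7071·1 + 0.0000·4 + 0.7071·(-2) = -0.7071; q_2·c_3 = 0.4082·1 + 0.8165·4 + (-0.4082)·(-2) = 4.4907.
u_3 = c_3 + 0.7071·q_1 − 4.4907·q_2 = (-0.3333, 0.3333, 0.3333).
‖u_3‖ = 0.5774, so q_3 = (-0.5774, 0.5774, 0.5774).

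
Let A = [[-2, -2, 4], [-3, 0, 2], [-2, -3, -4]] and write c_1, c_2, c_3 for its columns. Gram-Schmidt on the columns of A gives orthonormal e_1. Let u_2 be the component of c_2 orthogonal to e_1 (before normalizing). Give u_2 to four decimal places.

u_2 = (-0.8235, 1.7647, -1.8235)

c_1 = (-2, -3, -2); ‖c_1‖ = 4.1231, so e_1 = (-0.4851, -0.7276, -0.4851).
e_1·c_2 = (-0.4851)·(-2) + (-0.7276)·0 + (-0.4851)·(-3) = 2.4254.
u_2 = c_2 − 2.4254·e_1 = (-0.8235, 1.7647, -1.8235).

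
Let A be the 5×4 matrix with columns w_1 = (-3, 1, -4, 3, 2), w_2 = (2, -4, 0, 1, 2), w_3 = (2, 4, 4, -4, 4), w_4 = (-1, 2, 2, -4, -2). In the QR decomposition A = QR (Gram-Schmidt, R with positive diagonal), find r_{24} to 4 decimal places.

w_1 = (-3, 1, -4, 3, 2); ‖w_1‖ = 6.2450, so q_1 = (-0.4804, 0.1601, -0.6405, 0.4804, 0.3203).
q_1·w_2 = (-0.4804)·2 + 0.1601·(-4) + (-0.6405)·0 + 0.4804·1 + 0.3203·2 = -0.4804.
u_2 = w_2 + 0.4804·q_1 = (1.7692, -3.9231, -0.3077, 1.2308, 2.1538).
‖u_2‖ = 4.9769, so q_2 = (0.3555, -0.7883, -0.0618, 0.2473, 0.4328).
r_{24} = q_2·w_4 = -3.9104.

r_{24} = -3.9104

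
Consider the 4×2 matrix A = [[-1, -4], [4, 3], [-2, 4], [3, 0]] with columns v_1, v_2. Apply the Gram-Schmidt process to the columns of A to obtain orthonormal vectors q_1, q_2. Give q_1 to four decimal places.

v_1 = (-1, 4, -2, 3); ‖v_1‖ = 5.4772, so q_1 = (-0.1826, 0.7303, -0.3651, 0.5477).

q_1 = (-0.1826, 0.7303, -0.3651, 0.5477)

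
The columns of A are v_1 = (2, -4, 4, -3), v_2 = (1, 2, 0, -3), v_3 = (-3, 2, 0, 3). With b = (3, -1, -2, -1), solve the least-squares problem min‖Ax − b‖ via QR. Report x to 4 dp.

x = (-0.5536, -0.3661, -1.3482)

v_1 = (2, -4, 4, -3); ‖v_1‖ = 6.7082, so q_1 = (0.2981, -0.5963, 0.5963, -0.4472).
q_1·v_2 = 0.2981·1 + (-0.5963)·2 + 0.5963·0 + (-0.4472)·(-3) = 0.4472.
u_2 = v_2 − 0.4472·q_1 = (0.8667, 2.2667, -0.2667, -2.8000).
‖u_2‖ = 3.7148, so q_2 = (0.2333, 0.6102, -0.0718, -0.7537).
q_1·v_3 = 0.2981·(-3) + (-0.5963)·2 + 0.5963·0 + (-0.4472)·3 = -3.4286; q_2·v_3 = 0.2333·(-3) + 0.6102·2 + (-0.0718)·0 + (-0.7537)·3 = -1.7408.
u_3 = v_3 + 3.4286·q_1 + 1.7408·q_2 = (-1.5717, 1.0177, 1.9195, 0.1546).
‖u_3‖ = 2.6859, so q_3 = (-0.5851, 0.3789, 0.7146, 0.0576).
Qᵀb = (0.7454, 0.9870, -3.6212).
Back-substitute: x_3 = -3.6212/2.6859 = -1.3482.
x_2 = (0.9870 + 1.7408·(-1.3482))/3.7148 = -0.3661.
x_1 = (0.7454 − 0.4472·(-0.3661) + 3.4286·(-1.3482))/6.7082 = -0.5536.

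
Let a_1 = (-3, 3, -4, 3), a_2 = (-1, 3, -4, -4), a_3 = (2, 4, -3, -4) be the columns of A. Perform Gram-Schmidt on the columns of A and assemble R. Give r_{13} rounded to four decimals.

e_1 = a_1/‖a_1‖ = (-3, 3, -4, 3)/6.5574 = (-0.4575, 0.4575, -0.6100, 0.4575).
r_{13} = e_1·a_3 = 0.9150.

r_{13} = 0.9150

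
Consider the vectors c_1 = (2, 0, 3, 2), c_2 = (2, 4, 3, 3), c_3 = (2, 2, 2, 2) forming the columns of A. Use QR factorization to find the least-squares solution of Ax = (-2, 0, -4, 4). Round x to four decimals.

x = (-0.9091, 0.0909, 0.4091)

c_1 = (2, 0, 3, 2); ‖c_1‖ = 4.1231, so e_1 = (0.4851, 0.0000, 0.7276, 0.4851).
e_1·c_2 = 0.4851·2 + 0.0000·4 + 0.7276·3 + 0.4851·3 = 4.6082.
u_2 = c_2 − 4.6082·e_1 = (-0.2353, 4.0000, -0.3529, 0.7647).
‖u_2‖ = 4.0945, so e_2 = (-0.0575, 0.9769, -0.0862, 0.1868).
e_1·c_3 = 0.4851·2 + 0.0000·2 + 0.7276·2 + 0.4851·2 = 3.3955; e_2·c_3 = (-0.0575)·2 + 0.9769·2 + (-0.0862)·2 + 0.1868·2 = 2.0401.
u_3 = c_3 − 3.3955·e_1 − 2.0401·e_2 = (0.4702, 0.0070, -0.2947, -0.0281).
‖u_3‖ = 0.5557, so e_3 = (0.8461, 0.0126, -0.5304, -0.0505).
Qᵀb = (-1.9403, 1.2068, 0.2273).
Back-substitute: x_3 = 0.2273/0.5557 = 0.4091.
x_2 = (1.2068 − 2.0401·0.4091)/4.0945 = 0.0909.
x_1 = (-1.9403 − 4.6082·0.0909 − 3.3955·0.4091)/4.1231 = -0.9091.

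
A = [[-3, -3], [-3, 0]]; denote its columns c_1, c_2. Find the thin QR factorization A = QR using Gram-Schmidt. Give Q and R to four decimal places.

Q = [[-0.7071, -0.7071], [-0.7071, 0.7071]], R = [[4.2426, 2.1213], [0.0000, 2.1213]]

q_1 = c_1/‖c_1‖ = (-3, -3)/4.2426 = (-0.7071, -0.7071).
r_{12} = q_1·c_2 = 2.1213.
u_2 = c_2 − 2.1213·q_1 = (-1.5000, 1.5000).
‖u_2‖ = 2.1213, so q_2 = (-0.7071, 0.7071).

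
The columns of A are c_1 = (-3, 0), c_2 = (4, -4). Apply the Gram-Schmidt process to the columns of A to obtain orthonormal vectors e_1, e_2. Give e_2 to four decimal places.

e_2 = (0.0000, -1.0000)

e_1 = c_1/‖c_1‖ = (-3, 0)/3.0000 = (-1.0000, 0.0000).
r_{12} = e_1·c_2 = -4.0000.
u_2 = c_2 + 4.0000·e_1 = (0.0000, -4.0000).
‖u_2‖ = 4.0000, so e_2 = (0.0000, -1.0000).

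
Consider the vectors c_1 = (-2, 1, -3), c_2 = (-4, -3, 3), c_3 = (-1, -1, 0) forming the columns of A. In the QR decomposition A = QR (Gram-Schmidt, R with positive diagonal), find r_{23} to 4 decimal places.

r_{23} = 1.2710

c_1 = (-2, 1, -3); ‖c_1‖ = 3.7417, so e_1 = (-0.5345, 0.2673, -0.8018).
e_1·c_2 = (-0.5345)·(-4) + 0.2673·(-3) + (-0.8018)·3 = -1.0690.
u_2 = c_2 + 1.0690·e_1 = (-4.5714, -2.7143, 2.1429).
‖u_2‖ = 5.7321, so e_2 = (-0.7975, -0.4735, 0.3738).
r_{23} = e_2·c_3 = 1.2710.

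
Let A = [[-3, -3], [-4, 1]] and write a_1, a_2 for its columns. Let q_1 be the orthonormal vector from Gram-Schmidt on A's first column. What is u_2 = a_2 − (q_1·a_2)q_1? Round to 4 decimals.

u_2 = (-2.4000, 1.8000)

a_1 = (-3, -4); ‖a_1‖ = 5.0000, so q_1 = (-0.6000, -0.8000).
q_1·a_2 = (-0.6000)·(-3) + (-0.8000)·1 = 1.0000.
u_2 = a_2 − 1.0000·q_1 = (-2.4000, 1.8000).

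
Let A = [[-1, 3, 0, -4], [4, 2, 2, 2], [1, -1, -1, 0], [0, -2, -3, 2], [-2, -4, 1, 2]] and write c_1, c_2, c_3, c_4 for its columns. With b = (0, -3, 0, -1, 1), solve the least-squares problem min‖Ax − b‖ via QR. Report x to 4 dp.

c_1 = (-1, 4, 1, 0, -2); ‖c_1‖ = 4.6904, so e_1 = (-0.2132, 0.8528, 0.2132, 0.0000, -0.4264).
e_1·c_2 = (-0.2132)·3 + 0.8528·2 + 0.2132·(-1) + 0.0000·(-2) + (-0.4264)·(-4) = 2.5584.
u_2 = c_2 − 2.5584·e_1 = (3.5455, -0.1818, -1.5455, -2.0000, -2.9091).
‖u_2‖ = 5.2397, so e_2 = (0.6767, -0.0347, -0.2950, -0.3817, -0.5552).
e_1·c_3 = (-0.2132)·0 + 0.8528·2 + 0.2132·(-1) + 0.0000·(-3) + (-0.4264)·1 = 1.0660; e_2·c_3 = 0.6767·0 + (-0.0347)·2 + (-0.2950)·(-1) + (-0.3817)·(-3) + (-0.5552)·1 = 0.8155.
u_3 = c_3 − 1.0660·e_1 − 0.8155·e_2 = (-0.3245, 1.1192, -0.9868, -2.6887, 1.9073).
‖u_3‖ = 3.6330, so e_3 = (-0.0893, 0.3081, -0.2716, -0.7401, 0.5250).
e_1·c_4 = (-0.2132)·(-4) + 0.8528·2 + 0.2132·0 + 0.0000·2 + (-0.4264)·2 = 1.7056; e_2·c_4 = 0.6767·(-4) + (-0.0347)·2 + (-0.2950)·0 + (-0.3817)·2 + (-0.5552)·2 = -4.6498; e_3·c_4 = (-0.0893)·(-4) + 0.3081·2 + (-0.2716)·0 + (-0.7401)·2 + 0.5250·2 = 0.5432.
u_4 = c_4 − 1.7056·e_1 + 4.6498·e_2 − 0.5432·e_3 = (-0.4415, 0.2168, -1.5876, 0.6272, -0.1395).
‖u_4‖ = 1.7819, so e_4 = (-0.2478, 0.1216, -0.8909, 0.3520, -0.0783).
Qᵀb = (-2.9848, -0.0694, 0.3409, -0.7952).
Back-substitute: x_4 = -0.7952/1.7819 = -0.4463.
x_3 = (0.3409 − 0.5432·(-0.4463))/3.6330 = 0.1606.
x_2 = (-0.0694 − 0.8155·0.1606 + 4.6498·(-0.4463))/5.2397 = -0.4343.
x_1 = (-2.9848 − 2.5584·(-0.4343) − 1.0660·0.1606 − 1.7056·(-0.4463))/4.6904 = -0.2737.

x = (-0.2737, -0.4343, 0.1606, -0.4463)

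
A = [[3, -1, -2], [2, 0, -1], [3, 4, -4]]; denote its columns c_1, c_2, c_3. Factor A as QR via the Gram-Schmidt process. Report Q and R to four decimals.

c_1 = (3, 2, 3); ‖c_1‖ = 4.6904, so q_1 = (0.6396, 0.4264, 0.6396).
q_1·c_2 = 0.6396·(-1) + 0.4264·0 + 0.6396·4 = 1.9188.
u_2 = c_2 − 1.9188·q_1 = (-2.2273, -0.8182, 2.7727).
‖u_2‖ = 3.6494, so q_2 = (-0.6103, -0.2242, 0.7598).
q_1·c_3 = 0.6396·(-2) + 0.4264·(-1) + 0.6396·(-4) = -4.2640; q_2·c_3 = (-0.6103)·(-2) + (-0.2242)·(-1) + 0.7598·(-4) = -1.5943.
u_3 = c_3 + 4.2640·q_1 + 1.5943·q_2 = (-0.2457, 0.4608, -0.0614).
‖u_3‖ = 0.5258, so q_3 = (-0.4674, 0.8763, -0.1168).

Q = [[0.6396, -0.6103, -0.4674], [0.4264, -0.2242, 0.8763], [0.6396, 0.7598, -0.1168]], R = [[4.6904, 1.9188, -4.2640], [0.0000, 3.6494, -1.5943], [0.0000, 0.0000, 0.5258]]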